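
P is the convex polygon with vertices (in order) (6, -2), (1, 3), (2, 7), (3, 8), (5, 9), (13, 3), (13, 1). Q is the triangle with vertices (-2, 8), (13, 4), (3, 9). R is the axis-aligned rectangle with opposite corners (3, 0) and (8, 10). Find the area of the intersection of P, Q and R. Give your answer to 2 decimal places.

8.25

The intersection is the polygon with vertices (4,8.5), (8,6.5), (8,5.333), (3,6.667), (3,8).
By the shoelace formula its area is 8.25.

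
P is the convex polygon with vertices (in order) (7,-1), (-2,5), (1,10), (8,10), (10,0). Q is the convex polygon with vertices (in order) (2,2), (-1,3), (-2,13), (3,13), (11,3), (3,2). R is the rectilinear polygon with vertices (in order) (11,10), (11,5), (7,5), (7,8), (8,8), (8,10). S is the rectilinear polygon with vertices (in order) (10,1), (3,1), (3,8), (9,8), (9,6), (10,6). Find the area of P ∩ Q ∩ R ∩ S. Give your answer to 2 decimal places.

The intersection is the polygon with vertices (9,5), (7,5), (7,8), (7,8), (8.867,5.667).
By the shoelace formula its area is 3.47.

3.47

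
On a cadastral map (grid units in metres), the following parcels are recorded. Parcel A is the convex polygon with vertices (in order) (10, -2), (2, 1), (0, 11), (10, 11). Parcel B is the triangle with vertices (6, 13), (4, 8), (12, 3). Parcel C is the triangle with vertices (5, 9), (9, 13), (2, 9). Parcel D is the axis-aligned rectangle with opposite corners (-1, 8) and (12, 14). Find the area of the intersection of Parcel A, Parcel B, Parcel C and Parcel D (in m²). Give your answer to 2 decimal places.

The intersection is the polygon with vertices (5.5,11), (7,11), (5,9), (4.4,9), (5.111,10.778).
By the shoelace formula its area is 2.37.

2.37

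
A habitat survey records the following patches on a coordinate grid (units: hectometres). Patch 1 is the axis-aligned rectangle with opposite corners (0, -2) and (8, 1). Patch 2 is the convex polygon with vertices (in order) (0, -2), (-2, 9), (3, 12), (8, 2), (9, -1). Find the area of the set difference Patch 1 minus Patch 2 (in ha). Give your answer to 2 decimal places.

|Patch 1| = 24, |Patch 1∩Patch 2| = 20.4444.
|Patch 1 ∖ Patch 2| = |Patch 1| − |Patch 1∩Patch 2| = 24 − 20.4444 = 3.56.

3.56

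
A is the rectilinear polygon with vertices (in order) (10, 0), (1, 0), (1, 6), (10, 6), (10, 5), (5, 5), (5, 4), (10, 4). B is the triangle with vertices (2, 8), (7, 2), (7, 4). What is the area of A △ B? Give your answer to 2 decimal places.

|A| = 49, |B| = 5, |A∩B| = 2.8583.
|A △ B| = |A| + |B| − 2·|A∩B| = 49 + 5 − 5.7167 = 48.28.

48.28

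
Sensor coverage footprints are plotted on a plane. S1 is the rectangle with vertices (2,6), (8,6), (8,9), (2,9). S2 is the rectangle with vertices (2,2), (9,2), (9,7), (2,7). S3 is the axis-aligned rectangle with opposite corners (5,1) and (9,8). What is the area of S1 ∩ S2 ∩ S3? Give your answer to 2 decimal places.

The intersection is the polygon with vertices (5,6), (5,7), (8,7), (8,6).
By the shoelace formula its area is 3.00.

3.00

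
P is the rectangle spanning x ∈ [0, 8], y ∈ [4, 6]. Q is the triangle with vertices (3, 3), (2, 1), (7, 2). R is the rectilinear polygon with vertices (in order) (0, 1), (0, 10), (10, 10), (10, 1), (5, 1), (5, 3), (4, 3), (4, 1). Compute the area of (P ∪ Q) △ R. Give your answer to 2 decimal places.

69.75

|P ∪ Q| = 20.5.
|(P ∪ Q) ∩ R| = 19.375.
|(P ∪ Q) △ R| = 20.5 + 88 − 38.75 = 69.75.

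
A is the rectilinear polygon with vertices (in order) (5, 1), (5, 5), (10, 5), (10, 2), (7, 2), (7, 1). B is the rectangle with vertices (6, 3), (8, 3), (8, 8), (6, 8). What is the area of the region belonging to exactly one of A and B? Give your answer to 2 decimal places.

19.00

|A| = 17, |B| = 10, |A∩B| = 4.
|A △ B| = |A| + |B| − 2·|A∩B| = 17 + 10 − 8 = 19.00.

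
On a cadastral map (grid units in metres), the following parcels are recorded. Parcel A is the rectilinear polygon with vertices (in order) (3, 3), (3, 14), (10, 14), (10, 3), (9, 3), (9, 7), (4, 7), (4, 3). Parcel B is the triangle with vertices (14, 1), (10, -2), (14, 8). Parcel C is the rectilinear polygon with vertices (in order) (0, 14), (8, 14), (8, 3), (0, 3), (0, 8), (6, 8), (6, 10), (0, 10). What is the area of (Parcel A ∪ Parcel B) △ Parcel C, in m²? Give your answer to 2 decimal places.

|Parcel A ∪ Parcel B| = 71.
|(Parcel A ∪ Parcel B) ∩ Parcel C| = 33.
|(Parcel A ∪ Parcel B) △ Parcel C| = 71 + 76 − 66 = 81.00.

81.00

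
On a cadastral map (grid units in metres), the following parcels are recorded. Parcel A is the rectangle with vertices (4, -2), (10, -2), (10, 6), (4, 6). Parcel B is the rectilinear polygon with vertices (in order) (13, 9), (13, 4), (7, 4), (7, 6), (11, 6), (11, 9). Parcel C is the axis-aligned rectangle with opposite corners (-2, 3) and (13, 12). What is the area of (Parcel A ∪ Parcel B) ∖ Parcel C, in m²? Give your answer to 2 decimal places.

|Parcel A ∪ Parcel B| = 60.
|(Parcel A ∪ Parcel B) ∩ Parcel C| = 30.
|(Parcel A ∪ Parcel B) ∖ Parcel C| = 60 − 30 = 30.00.

30.00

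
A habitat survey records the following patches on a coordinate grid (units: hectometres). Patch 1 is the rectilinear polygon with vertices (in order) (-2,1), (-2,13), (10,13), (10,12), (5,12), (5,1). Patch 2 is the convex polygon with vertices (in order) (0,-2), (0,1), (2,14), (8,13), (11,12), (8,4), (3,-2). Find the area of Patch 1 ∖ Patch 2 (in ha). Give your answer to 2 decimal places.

|Patch 1| = 89, |Patch 1∩Patch 2| = 53.2564.
|Patch 1 ∖ Patch 2| = |Patch 1| − |Patch 1∩Patch 2| = 89 − 53.2564 = 35.74.

35.74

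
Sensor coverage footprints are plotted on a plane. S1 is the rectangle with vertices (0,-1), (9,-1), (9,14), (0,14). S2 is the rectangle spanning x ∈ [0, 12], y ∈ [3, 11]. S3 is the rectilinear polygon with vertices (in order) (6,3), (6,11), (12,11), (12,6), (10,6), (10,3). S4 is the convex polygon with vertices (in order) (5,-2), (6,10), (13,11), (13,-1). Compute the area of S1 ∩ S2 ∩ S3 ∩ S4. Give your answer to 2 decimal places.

21.64

The intersection is the polygon with vertices (6,10), (9,10.429), (9,3), (6,3).
By the shoelace formula its area is 21.64.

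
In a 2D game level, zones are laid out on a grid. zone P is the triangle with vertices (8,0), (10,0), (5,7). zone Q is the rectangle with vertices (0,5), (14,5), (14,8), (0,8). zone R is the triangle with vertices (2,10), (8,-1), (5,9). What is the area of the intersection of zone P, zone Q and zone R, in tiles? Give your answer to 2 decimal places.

The intersection is the polygon with vertices (6.035,5.552), (6.2,5), (5.857,5), (5,7).
By the shoelace formula its area is 0.51.

0.51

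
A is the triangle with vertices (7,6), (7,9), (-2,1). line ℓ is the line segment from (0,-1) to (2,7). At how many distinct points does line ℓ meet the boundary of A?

The segment meets the boundary at (1.214,3.857), (0.903,2.613).

2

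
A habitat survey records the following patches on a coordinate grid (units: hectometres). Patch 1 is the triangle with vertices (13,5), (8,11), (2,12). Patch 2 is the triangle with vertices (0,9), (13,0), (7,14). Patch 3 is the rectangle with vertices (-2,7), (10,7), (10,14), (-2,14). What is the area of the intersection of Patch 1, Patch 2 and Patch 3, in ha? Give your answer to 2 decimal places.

11.34

The intersection is the polygon with vertices (8.588,10.294), (10,7), (10,7), (9.857,7), (3.163,11.26), (3.784,11.703), (8,11).
By the shoelace formula its area is 11.34.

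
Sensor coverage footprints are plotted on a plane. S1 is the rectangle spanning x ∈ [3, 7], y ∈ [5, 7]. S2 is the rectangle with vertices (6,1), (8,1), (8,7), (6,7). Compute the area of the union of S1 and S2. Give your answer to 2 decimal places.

By inclusion–exclusion:
Individual areas: |S1| = 8, |S2| = 12.
|S1∩S2|: x∈[6,7], y∈[5,7] → 1·2 = 2.
|S1 ∪ S2| = 20 − 2 = 18.00.

18.00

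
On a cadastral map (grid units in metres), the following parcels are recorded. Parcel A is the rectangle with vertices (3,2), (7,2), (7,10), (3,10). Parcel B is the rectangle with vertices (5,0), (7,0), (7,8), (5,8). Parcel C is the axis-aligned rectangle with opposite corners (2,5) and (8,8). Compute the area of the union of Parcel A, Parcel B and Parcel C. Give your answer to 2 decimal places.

By inclusion–exclusion:
Individual areas: |Parcel A| = 32, |Parcel B| = 16, |Parcel C| = 18.
|Parcel A∩Parcel B|: x∈[5,7], y∈[2,8] → 2·6 = 12.
|Parcel A∩Parcel C|: x∈[3,7], y∈[5,8] → 4·3 = 12.
|Parcel B∩Parcel C|: x∈[5,7], y∈[5,8] → 2·3 = 6.
|Parcel A∩Parcel B∩Parcel C| = 6.
|Parcel A ∪ Parcel B ∪ Parcel C| = 66 − 30 + 6 = 42.00.

42.00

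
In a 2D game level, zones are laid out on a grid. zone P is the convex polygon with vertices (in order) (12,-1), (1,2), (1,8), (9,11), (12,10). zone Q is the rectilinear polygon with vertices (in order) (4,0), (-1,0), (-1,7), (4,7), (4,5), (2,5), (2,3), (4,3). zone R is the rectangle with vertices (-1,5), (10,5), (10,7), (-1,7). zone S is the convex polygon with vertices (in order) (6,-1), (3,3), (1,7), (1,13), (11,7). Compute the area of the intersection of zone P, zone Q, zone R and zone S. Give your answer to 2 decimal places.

5.00

The intersection is the polygon with vertices (4,7), (4,5), (2,5), (1,7).
By the shoelace formula its area is 5.00.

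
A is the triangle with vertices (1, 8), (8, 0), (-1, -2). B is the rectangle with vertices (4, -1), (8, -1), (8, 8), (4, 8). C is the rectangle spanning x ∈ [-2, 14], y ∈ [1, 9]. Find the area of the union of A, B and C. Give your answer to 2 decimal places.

147.32

By inclusion–exclusion:
Individual areas: |A| = 43, |B| = 36, |C| = 128.
|A∩B| = 10.9206.
|A∩C| = 26.3375.
|B∩C|: x∈[4,8], y∈[1,8] → 4·7 = 28.
|A∩B∩C| = 5.5804.
|A ∪ B ∪ C| = 207 − 65.2581 + 5.5804 = 147.32.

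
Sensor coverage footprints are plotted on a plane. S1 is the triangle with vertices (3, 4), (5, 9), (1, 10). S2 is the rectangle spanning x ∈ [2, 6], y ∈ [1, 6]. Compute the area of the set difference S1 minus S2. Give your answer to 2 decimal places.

9.53

|S1| = 11, |S1∩S2| = 1.4667.
|S1 ∖ S2| = |S1| − |S1∩S2| = 11 − 1.4667 = 9.53.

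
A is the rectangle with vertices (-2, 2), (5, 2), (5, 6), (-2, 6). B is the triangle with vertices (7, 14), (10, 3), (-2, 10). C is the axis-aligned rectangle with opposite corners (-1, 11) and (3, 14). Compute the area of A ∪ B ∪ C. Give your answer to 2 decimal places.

By inclusion–exclusion:
Individual areas: |A| = 28, |B| = 55.5, |C| = 12.
|A∩B| = 0.006.
|A∩C| = 0 (no overlap).
|B∩C| = 1.6806.
|A∩B∩C| = 0.
|A ∪ B ∪ C| = 95.5 − 1.6865 + 0 = 93.81.

93.81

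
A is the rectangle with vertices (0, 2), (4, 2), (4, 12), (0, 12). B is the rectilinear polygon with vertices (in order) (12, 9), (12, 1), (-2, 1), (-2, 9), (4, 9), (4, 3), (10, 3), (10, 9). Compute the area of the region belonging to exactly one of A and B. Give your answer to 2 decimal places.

60.00

|A| = 40, |B| = 76, |A∩B| = 28.
|A △ B| = |A| + |B| − 2·|A∩B| = 40 + 76 − 56 = 60.00.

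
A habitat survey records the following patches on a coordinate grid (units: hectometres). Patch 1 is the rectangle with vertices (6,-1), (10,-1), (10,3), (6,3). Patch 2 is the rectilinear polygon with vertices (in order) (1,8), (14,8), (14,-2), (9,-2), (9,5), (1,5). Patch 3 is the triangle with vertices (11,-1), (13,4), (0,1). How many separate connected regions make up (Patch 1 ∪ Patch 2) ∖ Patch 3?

2

(Patch 1 ∪ Patch 2) ∖ Patch 3 splits into 2 disjoint pieces (area 63.1189, area 0.8205).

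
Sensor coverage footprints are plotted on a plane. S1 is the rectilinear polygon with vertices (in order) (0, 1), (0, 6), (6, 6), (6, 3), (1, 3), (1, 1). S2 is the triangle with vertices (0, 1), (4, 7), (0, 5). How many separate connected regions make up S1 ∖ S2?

S1 ∖ S2 splits into 3 disjoint pieces (area 1, area 11, area 0.75).

3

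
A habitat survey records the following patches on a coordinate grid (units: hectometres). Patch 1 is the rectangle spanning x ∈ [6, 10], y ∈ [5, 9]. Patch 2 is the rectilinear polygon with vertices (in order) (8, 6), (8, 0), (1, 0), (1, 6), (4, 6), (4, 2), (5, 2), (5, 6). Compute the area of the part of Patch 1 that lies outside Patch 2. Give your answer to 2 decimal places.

14.00

|Patch 1| = 16, |Patch 1∩Patch 2| = 2.
|Patch 1 ∖ Patch 2| = |Patch 1| − |Patch 1∩Patch 2| = 16 − 2 = 14.00.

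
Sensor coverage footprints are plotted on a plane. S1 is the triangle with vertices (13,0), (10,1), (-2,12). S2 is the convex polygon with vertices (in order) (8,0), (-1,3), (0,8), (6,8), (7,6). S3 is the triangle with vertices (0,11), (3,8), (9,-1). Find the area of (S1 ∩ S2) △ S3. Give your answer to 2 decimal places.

7.36

|S1 ∩ S2| = 3.8118.
|(S1 ∩ S2) ∩ S3| = 0.4773.
|(S1 ∩ S2) △ S3| = 3.8118 + 4.5 − 0.9545 = 7.36.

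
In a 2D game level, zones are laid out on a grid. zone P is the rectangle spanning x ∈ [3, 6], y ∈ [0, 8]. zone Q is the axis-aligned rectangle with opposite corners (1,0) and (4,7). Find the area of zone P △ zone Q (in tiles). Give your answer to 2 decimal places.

31.00

|zone P∩zone Q|: x∈[3,4], y∈[0,7] → 1·7 = 7.
|zone P △ zone Q| = |zone P| + |zone Q| − 2·|zone P∩zone Q| = 24 + 21 − 14 = 31.00.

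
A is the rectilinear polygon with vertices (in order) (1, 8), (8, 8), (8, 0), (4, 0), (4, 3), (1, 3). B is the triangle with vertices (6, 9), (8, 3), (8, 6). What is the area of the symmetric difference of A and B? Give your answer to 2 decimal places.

44.33

|A| = 47, |B| = 3, |A∩B| = 2.8333.
|A △ B| = |A| + |B| − 2·|A∩B| = 47 + 3 − 5.6667 = 44.33.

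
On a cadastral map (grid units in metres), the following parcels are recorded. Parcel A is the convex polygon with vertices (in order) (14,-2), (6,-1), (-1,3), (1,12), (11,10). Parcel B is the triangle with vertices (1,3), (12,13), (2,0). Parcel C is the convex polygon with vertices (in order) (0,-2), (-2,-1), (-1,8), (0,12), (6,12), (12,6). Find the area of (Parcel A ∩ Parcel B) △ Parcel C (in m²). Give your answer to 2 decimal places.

|Parcel A ∩ Parcel B| = 19.5149.
|(Parcel A ∩ Parcel B) ∩ Parcel C| = 18.5368.
|(Parcel A ∩ Parcel B) △ Parcel C| = 19.5149 + 118.5 − 37.0737 = 100.94.

100.94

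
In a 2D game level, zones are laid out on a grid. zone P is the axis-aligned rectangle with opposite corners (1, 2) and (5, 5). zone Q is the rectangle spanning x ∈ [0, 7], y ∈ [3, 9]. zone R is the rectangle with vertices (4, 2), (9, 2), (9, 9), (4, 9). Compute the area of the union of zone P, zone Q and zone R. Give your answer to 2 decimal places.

By inclusion–exclusion:
Individual areas: |zone P| = 12, |zone Q| = 42, |zone R| = 35.
|zone P∩zone Q|: x∈[1,5], y∈[3,5] → 4·2 = 8.
|zone P∩zone R|: x∈[4,5], y∈[2,5] → 1·3 = 3.
|zone Q∩zone R|: x∈[4,7], y∈[3,9] → 3·6 = 18.
|zone P∩zone Q∩zone R| = 2.
|zone P ∪ zone Q ∪ zone R| = 89 − 29 + 2 = 62.00.

62.00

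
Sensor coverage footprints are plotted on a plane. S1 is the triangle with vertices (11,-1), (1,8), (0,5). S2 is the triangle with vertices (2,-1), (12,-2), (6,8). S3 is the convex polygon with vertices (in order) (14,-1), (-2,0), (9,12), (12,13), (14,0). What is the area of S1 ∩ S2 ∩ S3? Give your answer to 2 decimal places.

8.24

The intersection is the polygon with vertices (3.756,2.951), (4.571,4.786), (10.776,-0.798), (10.612,-0.788).
By the shoelace formula its area is 8.24.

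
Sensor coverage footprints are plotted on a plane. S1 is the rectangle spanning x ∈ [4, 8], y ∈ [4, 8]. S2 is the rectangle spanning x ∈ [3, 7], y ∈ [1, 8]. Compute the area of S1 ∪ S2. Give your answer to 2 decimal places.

32.00

By inclusion–exclusion:
Individual areas: |S1| = 16, |S2| = 28.
|S1∩S2|: x∈[4,7], y∈[4,8] → 3·4 = 12.
|S1 ∪ S2| = 44 − 12 = 32.00.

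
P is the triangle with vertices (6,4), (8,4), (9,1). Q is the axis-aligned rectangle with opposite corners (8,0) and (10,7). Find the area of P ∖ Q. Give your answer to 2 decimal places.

|P| = 3, |P∩Q| = 1.
|P ∖ Q| = |P| − |P∩Q| = 3 − 1 = 2.00.

2.00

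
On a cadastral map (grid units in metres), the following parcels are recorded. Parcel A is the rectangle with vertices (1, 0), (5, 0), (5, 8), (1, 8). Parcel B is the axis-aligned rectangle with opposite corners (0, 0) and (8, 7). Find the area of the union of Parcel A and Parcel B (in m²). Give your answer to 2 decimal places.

By inclusion–exclusion:
Individual areas: |Parcel A| = 32, |Parcel B| = 56.
|Parcel A∩Parcel B|: x∈[1,5], y∈[0,7] → 4·7 = 28.
|Parcel A ∪ Parcel B| = 88 − 28 = 60.00.

60.00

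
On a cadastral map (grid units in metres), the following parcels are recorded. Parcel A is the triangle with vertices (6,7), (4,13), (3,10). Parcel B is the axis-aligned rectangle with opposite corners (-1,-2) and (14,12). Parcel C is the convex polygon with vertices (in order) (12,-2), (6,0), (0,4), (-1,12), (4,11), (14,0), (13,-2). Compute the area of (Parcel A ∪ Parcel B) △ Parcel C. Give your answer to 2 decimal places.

108.83

|Parcel A ∪ Parcel B| = 210.3333.
|(Parcel A ∪ Parcel B) ∩ Parcel C| = 101.5.
|(Parcel A ∪ Parcel B) △ Parcel C| = 210.3333 + 101.5 − 203 = 108.83.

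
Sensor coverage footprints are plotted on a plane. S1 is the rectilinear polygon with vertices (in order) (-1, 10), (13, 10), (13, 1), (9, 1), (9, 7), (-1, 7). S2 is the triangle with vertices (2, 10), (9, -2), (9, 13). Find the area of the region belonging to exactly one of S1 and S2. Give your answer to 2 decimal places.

81.75

|S1| = 66, |S2| = 52.5, |S1∩S2| = 18.375.
|S1 △ S2| = |S1| + |S2| − 2·|S1∩S2| = 66 + 52.5 − 36.75 = 81.75.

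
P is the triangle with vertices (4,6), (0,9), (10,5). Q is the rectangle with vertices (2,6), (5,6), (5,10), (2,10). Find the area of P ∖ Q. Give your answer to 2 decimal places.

3.70

|P| = 7, |P∩Q| = 3.3.
|P ∖ Q| = |P| − |P∩Q| = 7 − 3.3 = 3.70.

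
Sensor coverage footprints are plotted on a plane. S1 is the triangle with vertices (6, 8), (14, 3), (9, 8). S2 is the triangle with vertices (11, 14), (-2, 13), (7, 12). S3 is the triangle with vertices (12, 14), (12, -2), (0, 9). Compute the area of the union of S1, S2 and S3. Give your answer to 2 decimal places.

107.75

By inclusion–exclusion:
Individual areas: |S1| = 7.5, |S2| = 11, |S3| = 96.
|S1∩S2| = 0.
|S1∩S3| = 6.75.
|S2∩S3| = 0.
|S1∩S2∩S3| = 0.
|S1 ∪ S2 ∪ S3| = 114.5 − 6.75 + 0 = 107.75.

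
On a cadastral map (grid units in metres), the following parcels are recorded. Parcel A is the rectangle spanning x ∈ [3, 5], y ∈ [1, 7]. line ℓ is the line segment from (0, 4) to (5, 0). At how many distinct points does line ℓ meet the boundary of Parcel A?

The segment meets the boundary at (3.75,1), (3,1.6).

2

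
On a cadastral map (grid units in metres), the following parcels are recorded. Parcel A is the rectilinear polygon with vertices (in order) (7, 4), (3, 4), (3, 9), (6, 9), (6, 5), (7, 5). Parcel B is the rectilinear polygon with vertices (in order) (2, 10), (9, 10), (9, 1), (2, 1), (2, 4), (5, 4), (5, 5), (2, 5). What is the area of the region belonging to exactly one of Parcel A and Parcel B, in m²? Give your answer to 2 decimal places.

48.00

|Parcel A| = 16, |Parcel B| = 60, |Parcel A∩Parcel B| = 14.
|Parcel A △ Parcel B| = |Parcel A| + |Parcel B| − 2·|Parcel A∩Parcel B| = 16 + 60 − 28 = 48.00.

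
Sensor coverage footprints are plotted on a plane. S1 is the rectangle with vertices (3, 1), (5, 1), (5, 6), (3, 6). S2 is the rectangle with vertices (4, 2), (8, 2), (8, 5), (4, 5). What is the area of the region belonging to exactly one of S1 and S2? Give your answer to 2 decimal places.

16.00

|S1∩S2|: x∈[4,5], y∈[2,5] → 1·3 = 3.
|S1 △ S2| = |S1| + |S2| − 2·|S1∩S2| = 10 + 12 − 6 = 16.00.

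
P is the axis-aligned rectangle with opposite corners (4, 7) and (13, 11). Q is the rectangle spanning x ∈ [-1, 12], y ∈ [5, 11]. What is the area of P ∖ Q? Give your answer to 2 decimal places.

|P∩Q|: x∈[4,12], y∈[7,11] → 8·4 = 32.
|P| = 36.
|P ∖ Q| = |P| − |P∩Q| = 36 − 32 = 4.00.

4.00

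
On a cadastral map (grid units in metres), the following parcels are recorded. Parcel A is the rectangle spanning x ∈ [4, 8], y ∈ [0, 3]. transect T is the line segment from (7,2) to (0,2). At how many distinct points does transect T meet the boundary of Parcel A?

1

The segment meets the boundary at (4,2).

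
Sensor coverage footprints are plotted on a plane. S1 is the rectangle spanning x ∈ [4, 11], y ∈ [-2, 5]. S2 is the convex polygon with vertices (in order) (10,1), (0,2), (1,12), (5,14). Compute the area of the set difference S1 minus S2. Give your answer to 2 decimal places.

|S1| = 49, |S1∩S2| = 19.1231.
|S1 ∖ S2| = |S1| − |S1∩S2| = 49 − 19.1231 = 29.88.

29.88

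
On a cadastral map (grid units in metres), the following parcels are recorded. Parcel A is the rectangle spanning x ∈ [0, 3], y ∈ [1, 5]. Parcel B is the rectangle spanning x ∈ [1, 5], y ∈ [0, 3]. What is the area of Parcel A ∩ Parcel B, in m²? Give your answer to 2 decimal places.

|Parcel A∩Parcel B|: x∈[1,3], y∈[1,3] → 2·2 = 4.

4.00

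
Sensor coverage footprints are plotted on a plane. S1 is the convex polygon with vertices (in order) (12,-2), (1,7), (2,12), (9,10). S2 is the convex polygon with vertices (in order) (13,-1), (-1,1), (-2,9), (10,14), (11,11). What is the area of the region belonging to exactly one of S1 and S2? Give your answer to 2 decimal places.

|S1| = 71, |S2| = 155.5, |S1∩S2| = 68.7428.
|S1 △ S2| = |S1| + |S2| − 2·|S1∩S2| = 71 + 155.5 − 137.4856 = 89.01.

89.01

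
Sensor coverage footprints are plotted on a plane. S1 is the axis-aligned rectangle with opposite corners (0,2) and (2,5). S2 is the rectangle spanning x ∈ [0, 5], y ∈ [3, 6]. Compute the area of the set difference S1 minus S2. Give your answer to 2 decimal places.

2.00

|S1∩S2|: x∈[0,2], y∈[3,5] → 2·2 = 4.
|S1| = 6.
|S1 ∖ S2| = |S1| − |S1∩S2| = 6 − 4 = 2.00.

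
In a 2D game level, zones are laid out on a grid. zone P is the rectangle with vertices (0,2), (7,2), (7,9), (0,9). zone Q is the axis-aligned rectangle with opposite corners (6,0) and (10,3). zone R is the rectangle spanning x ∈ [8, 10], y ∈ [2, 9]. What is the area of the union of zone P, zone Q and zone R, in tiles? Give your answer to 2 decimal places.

72.00

By inclusion–exclusion:
Individual areas: |zone P| = 49, |zone Q| = 12, |zone R| = 14.
|zone P∩zone Q|: x∈[6,7], y∈[2,3] → 1·1 = 1.
|zone P∩zone R| = 0 (no overlap).
|zone Q∩zone R|: x∈[8,10], y∈[2,3] → 2·1 = 2.
|zone P∩zone Q∩zone R| = 0.
|zone P ∪ zone Q ∪ zone R| = 75 − 3 + 0 = 72.00.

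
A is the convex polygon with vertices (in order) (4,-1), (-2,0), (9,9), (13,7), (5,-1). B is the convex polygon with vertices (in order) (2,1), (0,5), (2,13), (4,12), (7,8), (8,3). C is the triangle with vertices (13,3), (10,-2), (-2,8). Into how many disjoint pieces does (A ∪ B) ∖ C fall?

2

(A ∪ B) ∖ C splits into 2 disjoint pieces (area 27.43, area 48.86).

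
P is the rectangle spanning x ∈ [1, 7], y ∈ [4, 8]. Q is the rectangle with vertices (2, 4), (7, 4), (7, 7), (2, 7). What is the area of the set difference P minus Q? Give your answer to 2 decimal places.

|P∩Q|: x∈[2,7], y∈[4,7] → 5·3 = 15.
|P| = 24.
|P ∖ Q| = |P| − |P∩Q| = 24 − 15 = 9.00.

9.00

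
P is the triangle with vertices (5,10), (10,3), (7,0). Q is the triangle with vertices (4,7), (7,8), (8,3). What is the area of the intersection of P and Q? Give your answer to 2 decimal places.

5.73

The intersection is the polygon with vertices (7.222,6.889), (8,3), (6,5), (5.5,7.5), (6.538,7.846).
By the shoelace formula its area is 5.73.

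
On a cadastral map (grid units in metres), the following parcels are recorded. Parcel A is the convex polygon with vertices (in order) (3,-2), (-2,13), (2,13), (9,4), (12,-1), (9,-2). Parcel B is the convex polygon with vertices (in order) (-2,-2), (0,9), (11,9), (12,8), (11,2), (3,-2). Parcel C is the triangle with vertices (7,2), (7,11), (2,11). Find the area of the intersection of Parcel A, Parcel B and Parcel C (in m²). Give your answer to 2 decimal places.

11.32

The intersection is the polygon with vertices (5.111,9), (7,6.571), (7,2), (3.111,9).
By the shoelace formula its area is 11.32.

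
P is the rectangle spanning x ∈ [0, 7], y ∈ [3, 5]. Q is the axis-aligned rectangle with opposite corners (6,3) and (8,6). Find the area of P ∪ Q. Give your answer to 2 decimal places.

By inclusion–exclusion:
Individual areas: |P| = 14, |Q| = 6.
|P∩Q|: x∈[6,7], y∈[3,5] → 1·2 = 2.
|P ∪ Q| = 20 − 2 = 18.00.

18.00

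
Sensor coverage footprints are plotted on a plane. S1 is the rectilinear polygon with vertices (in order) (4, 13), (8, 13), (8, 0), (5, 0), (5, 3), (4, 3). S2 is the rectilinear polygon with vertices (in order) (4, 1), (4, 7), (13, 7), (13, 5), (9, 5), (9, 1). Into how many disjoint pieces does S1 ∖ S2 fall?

S1 ∖ S2 splits into 2 disjoint pieces (area 24, area 3).

2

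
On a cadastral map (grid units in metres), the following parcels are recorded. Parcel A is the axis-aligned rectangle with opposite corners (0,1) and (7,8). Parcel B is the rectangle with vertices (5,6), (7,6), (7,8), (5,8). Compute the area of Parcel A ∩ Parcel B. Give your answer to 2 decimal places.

4.00

|Parcel A∩Parcel B|: x∈[5,7], y∈[6,8] → 2·2 = 4.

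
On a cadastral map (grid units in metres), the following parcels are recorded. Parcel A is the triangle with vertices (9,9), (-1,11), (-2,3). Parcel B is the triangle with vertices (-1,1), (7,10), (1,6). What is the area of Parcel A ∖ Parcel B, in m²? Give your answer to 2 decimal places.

34.00

|Parcel A| = 41, |Parcel A∩Parcel B| = 6.9956.
|Parcel A ∖ Parcel B| = |Parcel A| − |Parcel A∩Parcel B| = 41 − 6.9956 = 34.00.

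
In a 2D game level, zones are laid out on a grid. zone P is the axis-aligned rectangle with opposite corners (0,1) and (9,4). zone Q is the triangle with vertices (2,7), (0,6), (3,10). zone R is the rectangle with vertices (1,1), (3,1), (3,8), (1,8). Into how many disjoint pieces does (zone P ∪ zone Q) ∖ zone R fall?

(zone P ∪ zone Q) ∖ zone R splits into 4 disjoint pieces (area 18, area 3, area 0.4167, area 0.8333).

4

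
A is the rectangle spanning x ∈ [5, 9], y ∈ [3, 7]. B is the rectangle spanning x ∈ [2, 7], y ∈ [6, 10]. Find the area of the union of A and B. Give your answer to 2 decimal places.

34.00

By inclusion–exclusion:
Individual areas: |A| = 16, |B| = 20.
|A∩B|: x∈[5,7], y∈[6,7] → 2·1 = 2.
|A ∪ B| = 36 − 2 = 34.00.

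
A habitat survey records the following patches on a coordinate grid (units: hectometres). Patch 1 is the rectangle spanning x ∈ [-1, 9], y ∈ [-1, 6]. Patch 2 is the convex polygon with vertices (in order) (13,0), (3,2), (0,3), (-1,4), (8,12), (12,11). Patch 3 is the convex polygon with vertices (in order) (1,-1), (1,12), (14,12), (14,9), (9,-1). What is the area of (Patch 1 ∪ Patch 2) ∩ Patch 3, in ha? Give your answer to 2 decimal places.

110.90

|Patch 1 ∪ Patch 2| = 134.15.
|(Patch 1 ∪ Patch 2) ∩ Patch 3| = 110.90.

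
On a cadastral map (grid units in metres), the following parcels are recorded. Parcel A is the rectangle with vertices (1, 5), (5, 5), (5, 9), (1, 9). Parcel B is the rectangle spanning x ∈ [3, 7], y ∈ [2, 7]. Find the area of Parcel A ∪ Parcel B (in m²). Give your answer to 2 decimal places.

By inclusion–exclusion:
Individual areas: |Parcel A| = 16, |Parcel B| = 20.
|Parcel A∩Parcel B|: x∈[3,5], y∈[5,7] → 2·2 = 4.
|Parcel A ∪ Parcel B| = 36 − 4 = 32.00.

32.00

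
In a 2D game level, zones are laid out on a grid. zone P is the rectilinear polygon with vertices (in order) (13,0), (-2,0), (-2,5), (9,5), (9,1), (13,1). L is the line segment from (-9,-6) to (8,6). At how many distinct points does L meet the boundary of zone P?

The segment meets the boundary at (6.583,5), (-0.5,0).

2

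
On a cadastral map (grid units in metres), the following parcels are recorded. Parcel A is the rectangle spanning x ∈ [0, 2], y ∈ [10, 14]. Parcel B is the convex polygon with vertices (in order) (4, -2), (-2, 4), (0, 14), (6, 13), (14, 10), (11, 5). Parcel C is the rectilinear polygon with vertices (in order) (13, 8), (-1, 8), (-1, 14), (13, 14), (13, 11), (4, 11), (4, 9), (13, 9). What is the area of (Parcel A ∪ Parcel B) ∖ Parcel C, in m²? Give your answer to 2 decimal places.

|Parcel A ∪ Parcel B| = 152.3333.
|(Parcel A ∪ Parcel B) ∩ Parcel C| = 45.1333.
|(Parcel A ∪ Parcel B) ∖ Parcel C| = 152.3333 − 45.1333 = 107.20.

107.20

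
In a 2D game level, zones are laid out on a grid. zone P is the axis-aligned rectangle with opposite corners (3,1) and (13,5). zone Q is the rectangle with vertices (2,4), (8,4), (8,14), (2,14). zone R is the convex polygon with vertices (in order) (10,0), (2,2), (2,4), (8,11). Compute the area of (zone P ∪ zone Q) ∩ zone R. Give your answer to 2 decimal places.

The region (zone P ∪ zone Q) ∩ zone R is the polygon with vertices (6,1), (3,1.75), (3,4), (2,4), (8,11), (8,5), (9.091,5), (9.818,1).
By the shoelace formula its area is 40.69.

40.69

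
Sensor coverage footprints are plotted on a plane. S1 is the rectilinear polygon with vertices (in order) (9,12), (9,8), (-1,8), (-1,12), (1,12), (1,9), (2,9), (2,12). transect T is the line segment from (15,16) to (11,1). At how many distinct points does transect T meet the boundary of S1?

0

The segment lies entirely outside S1 and never meets its boundary.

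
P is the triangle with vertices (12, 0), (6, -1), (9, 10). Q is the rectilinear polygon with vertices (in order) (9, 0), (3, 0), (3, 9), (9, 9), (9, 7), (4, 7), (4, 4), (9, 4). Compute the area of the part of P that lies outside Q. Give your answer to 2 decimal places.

21.68

|P| = 31.5, |P∩Q| = 9.8182.
|P ∖ Q| = |P| − |P∩Q| = 31.5 − 9.8182 = 21.68.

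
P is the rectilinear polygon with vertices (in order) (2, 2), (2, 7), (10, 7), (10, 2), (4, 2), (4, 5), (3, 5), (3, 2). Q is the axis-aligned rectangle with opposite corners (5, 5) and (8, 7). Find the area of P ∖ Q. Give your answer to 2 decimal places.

31.00

|P| = 37, |P∩Q| = 6.
|P ∖ Q| = |P| − |P∩Q| = 37 − 6 = 31.00.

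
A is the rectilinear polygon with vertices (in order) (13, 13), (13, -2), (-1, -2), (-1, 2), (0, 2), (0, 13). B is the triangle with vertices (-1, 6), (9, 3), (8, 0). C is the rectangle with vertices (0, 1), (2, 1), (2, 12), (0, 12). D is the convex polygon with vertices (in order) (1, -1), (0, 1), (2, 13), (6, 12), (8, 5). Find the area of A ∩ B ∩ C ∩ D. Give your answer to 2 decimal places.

The intersection is the polygon with vertices (2,4), (0.65,4.9), (0.746,5.476), (2,5.1).
By the shoelace formula its area is 1.12.

1.12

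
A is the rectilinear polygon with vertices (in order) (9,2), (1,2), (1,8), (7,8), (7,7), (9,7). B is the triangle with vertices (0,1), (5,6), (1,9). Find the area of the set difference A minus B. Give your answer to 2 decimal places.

32.67

|A| = 46, |A∩B| = 13.3333.
|A ∖ B| = |A| − |A∩B| = 46 − 13.3333 = 32.67.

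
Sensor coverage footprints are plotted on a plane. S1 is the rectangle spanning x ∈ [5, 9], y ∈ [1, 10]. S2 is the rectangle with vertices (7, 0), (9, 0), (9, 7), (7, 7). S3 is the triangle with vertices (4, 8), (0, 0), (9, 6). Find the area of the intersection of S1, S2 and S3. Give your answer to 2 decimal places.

2.13

The intersection is the polygon with vertices (7,6.8), (9,6), (7,4.667).
By the shoelace formula its area is 2.13.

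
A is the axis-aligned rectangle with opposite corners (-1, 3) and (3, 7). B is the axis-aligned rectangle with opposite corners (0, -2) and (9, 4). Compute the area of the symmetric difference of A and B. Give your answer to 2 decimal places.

64.00

|A∩B|: x∈[0,3], y∈[3,4] → 3·1 = 3.
|A △ B| = |A| + |B| − 2·|A∩B| = 16 + 54 − 6 = 64.00.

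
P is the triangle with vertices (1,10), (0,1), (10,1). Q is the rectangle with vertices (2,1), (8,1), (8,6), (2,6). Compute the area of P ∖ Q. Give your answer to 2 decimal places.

|P| = 45, |P∩Q| = 25.5.
|P ∖ Q| = |P| − |P∩Q| = 45 − 25.5 = 19.50.

19.50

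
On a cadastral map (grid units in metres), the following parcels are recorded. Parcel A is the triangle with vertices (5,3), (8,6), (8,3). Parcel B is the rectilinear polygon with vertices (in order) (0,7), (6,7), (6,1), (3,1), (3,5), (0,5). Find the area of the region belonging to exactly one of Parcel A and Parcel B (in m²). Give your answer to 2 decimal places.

|Parcel A| = 4.5, |Parcel B| = 24, |Parcel A∩Parcel B| = 0.5.
|Parcel A △ Parcel B| = |Parcel A| + |Parcel B| − 2·|Parcel A∩Parcel B| = 4.5 + 24 − 1 = 27.50.

27.50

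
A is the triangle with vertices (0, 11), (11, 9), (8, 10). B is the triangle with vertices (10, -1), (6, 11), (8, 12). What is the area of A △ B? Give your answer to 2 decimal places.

14.83

|A| = 2.5, |B| = 14, |A∩B| = 0.8346.
|A △ B| = |A| + |B| − 2·|A∩B| = 2.5 + 14 − 1.6692 = 14.83.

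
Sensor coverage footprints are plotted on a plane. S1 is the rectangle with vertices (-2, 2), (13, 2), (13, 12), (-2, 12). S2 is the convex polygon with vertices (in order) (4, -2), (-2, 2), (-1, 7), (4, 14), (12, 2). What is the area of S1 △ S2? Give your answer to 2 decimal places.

|S1| = 150, |S2| = 121, |S1∩S2| = 90.2381.
|S1 △ S2| = |S1| + |S2| − 2·|S1∩S2| = 150 + 121 − 180.4762 = 90.52.

90.52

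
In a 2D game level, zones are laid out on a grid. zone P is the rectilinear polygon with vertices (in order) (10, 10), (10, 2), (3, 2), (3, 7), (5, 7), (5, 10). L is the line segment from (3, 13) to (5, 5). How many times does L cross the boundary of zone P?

1

The segment meets the boundary at (4.5,7).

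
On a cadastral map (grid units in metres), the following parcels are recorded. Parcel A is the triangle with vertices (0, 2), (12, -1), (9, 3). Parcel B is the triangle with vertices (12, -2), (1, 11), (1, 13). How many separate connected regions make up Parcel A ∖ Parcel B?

2

Parcel A ∖ Parcel B splits into 2 disjoint pieces (area 15.5366, area 2.6949).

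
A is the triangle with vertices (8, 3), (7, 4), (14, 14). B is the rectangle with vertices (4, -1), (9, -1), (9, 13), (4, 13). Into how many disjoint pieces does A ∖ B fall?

A ∖ B is a single connected region.

1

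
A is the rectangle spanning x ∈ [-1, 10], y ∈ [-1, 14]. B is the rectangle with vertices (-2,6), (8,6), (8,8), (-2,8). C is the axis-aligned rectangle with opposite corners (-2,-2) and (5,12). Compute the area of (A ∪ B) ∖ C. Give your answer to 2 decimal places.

|A ∪ B| = 167.
|(A ∪ B) ∩ C| = 80.
|(A ∪ B) ∖ C| = 167 − 80 = 87.00.

87.00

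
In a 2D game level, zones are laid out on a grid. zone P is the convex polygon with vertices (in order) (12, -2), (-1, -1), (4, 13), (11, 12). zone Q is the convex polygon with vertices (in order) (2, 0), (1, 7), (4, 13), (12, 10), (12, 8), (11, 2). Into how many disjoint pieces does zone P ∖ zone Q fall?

zone P ∖ zone Q splits into 2 disjoint pieces (area 37.8061, area 5.7844).

2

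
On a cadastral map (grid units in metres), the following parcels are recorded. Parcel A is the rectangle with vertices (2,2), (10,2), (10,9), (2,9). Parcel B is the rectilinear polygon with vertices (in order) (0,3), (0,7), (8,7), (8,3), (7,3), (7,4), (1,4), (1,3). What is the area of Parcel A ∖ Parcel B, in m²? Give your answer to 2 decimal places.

|Parcel A| = 56, |Parcel A∩Parcel B| = 19.
|Parcel A ∖ Parcel B| = |Parcel A| − |Parcel A∩Parcel B| = 56 − 19 = 37.00.

37.00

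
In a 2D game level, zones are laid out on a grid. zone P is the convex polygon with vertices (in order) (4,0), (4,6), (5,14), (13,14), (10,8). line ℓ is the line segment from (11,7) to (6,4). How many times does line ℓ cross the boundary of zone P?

1

The segment meets the boundary at (7.818,5.091).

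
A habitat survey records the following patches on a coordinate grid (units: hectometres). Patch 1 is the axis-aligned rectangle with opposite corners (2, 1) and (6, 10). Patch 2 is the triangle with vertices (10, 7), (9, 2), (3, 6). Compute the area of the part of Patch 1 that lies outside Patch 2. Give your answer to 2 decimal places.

32.36

|Patch 1| = 36, |Patch 1∩Patch 2| = 3.6429.
|Patch 1 ∖ Patch 2| = |Patch 1| − |Patch 1∩Patch 2| = 36 − 3.6429 = 32.36.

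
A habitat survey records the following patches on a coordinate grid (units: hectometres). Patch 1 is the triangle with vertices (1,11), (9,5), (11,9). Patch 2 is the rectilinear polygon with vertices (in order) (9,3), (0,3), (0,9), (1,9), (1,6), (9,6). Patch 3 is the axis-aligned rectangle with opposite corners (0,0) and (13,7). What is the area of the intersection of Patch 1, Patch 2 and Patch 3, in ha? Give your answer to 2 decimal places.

0.67

The intersection is the polygon with vertices (9,6), (9,5), (7.667,6).
By the shoelace formula its area is 0.67.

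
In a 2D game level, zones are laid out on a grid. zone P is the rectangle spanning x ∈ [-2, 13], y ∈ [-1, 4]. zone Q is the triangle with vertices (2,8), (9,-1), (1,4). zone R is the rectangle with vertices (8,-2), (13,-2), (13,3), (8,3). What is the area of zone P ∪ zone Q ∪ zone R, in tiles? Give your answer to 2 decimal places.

By inclusion–exclusion:
Individual areas: |zone P| = 75, |zone Q| = 18.5, |zone R| = 25.
|zone P∩zone Q| = 10.2778.
|zone P∩zone R|: x∈[8,13], y∈[-1,3] → 5·4 = 20.
|zone Q∩zone R| = 0.3304.
|zone P∩zone Q∩zone R| = 0.3304.
|zone P ∪ zone Q ∪ zone R| = 118.5 − 30.6081 + 0.3304 = 88.22.

88.22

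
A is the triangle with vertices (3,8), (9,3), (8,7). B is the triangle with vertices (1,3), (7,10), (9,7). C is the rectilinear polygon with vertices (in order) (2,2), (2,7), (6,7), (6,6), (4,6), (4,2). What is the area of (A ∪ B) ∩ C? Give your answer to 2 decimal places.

4.57

The region (A ∪ B) ∩ C is the polygon with vertices (2,3.5), (2,4.167), (4.333,6.889), (4.2,7), (6,7), (6,6), (4,6), (4,4.5).
By the shoelace formula its area is 4.57.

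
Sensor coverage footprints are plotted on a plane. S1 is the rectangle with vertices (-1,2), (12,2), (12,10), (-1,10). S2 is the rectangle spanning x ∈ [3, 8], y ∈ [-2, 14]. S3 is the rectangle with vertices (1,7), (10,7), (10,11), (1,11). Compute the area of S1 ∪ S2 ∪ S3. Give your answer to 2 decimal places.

148.00

By inclusion–exclusion:
Individual areas: |S1| = 104, |S2| = 80, |S3| = 36.
|S1∩S2|: x∈[3,8], y∈[2,10] → 5·8 = 40.
|S1∩S3|: x∈[1,10], y∈[7,10] → 9·3 = 27.
|S2∩S3|: x∈[3,8], y∈[7,11] → 5·4 = 20.
|S1∩S2∩S3| = 15.
|S1 ∪ S2 ∪ S3| = 220 − 87 + 15 = 148.00.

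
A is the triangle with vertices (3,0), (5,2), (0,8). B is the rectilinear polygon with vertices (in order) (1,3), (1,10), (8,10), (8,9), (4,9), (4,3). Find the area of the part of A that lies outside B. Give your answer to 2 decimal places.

6.02

|A| = 11, |A∩B| = 4.9792.
|A ∖ B| = |A| − |A∩B| = 11 − 4.9792 = 6.02.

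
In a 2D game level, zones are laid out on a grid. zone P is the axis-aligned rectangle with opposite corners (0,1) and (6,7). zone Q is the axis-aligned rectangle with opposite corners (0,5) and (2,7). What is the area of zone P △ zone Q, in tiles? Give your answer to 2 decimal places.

32.00

|zone P∩zone Q|: x∈[0,2], y∈[5,7] → 2·2 = 4.
|zone P △ zone Q| = |zone P| + |zone Q| − 2·|zone P∩zone Q| = 36 + 4 − 8 = 32.00.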